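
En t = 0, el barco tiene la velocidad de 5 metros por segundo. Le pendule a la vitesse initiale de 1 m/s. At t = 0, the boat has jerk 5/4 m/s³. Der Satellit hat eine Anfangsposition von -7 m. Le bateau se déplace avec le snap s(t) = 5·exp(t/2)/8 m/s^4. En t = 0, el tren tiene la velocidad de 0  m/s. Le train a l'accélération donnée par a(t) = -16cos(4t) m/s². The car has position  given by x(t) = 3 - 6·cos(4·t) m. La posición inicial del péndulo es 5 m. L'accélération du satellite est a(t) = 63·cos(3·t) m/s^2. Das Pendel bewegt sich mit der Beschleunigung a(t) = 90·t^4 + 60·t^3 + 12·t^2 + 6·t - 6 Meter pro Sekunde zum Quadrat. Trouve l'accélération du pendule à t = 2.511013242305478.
Nous avons l'accélération a(t) = 90·t^4 + 60·t^3 + 12·t^2 + 6·t - 6. En substituant t = 2.511013242305478: a(2.511013242305478) = 4612.65793876725.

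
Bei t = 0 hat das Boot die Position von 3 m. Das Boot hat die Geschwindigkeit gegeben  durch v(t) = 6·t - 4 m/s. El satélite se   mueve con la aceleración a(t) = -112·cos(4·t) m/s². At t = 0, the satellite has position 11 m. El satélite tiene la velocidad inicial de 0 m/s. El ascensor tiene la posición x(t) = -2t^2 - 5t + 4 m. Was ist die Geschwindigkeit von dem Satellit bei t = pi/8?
Wir müssen unsere Gleichung für die Beschleunigung a(t) = -112·cos(4·t) 1-mal integrieren. Mit ∫a(t)dt und Anwendung von v(0) = 0, finden wir v(t) = -28·sin(4·t). Mit v(t) = -28·sin(4·t) und Einsetzen von t = pi/8, finden wir v = -28.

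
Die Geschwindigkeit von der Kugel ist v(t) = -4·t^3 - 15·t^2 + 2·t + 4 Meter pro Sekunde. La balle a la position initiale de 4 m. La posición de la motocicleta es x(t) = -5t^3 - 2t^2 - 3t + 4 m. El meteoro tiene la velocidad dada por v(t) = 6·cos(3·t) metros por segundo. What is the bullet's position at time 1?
To find the answer, we compute 1 antiderivative of v(t) = -4·t^3 - 15·t^2 + 2·t + 4. Finding the integral of v(t) and using x(0) = 4: x(t) = -t^4 - 5·t^3 + t^2 + 4·t + 4. Using x(t) = -t^4 - 5·t^3 + t^2 + 4·t + 4 and substituting t = 1, we find x = 3.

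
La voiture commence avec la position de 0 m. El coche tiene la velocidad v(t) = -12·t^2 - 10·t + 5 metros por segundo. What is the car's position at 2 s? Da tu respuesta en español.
Necesitamos integrar nuestra ecuación de la velocidad v(t) = -12·t^2 - 10·t + 5 1 vez. Tomando ∫v(t)dt y aplicando x(0) = 0, encontramos x(t) = -4·t^3 - 5·t^2 + 5·t. De la ecuación de la posición x(t) = -4·t^3 - 5·t^2 + 5·t, sustituimos t = 2 para obtener x = -42.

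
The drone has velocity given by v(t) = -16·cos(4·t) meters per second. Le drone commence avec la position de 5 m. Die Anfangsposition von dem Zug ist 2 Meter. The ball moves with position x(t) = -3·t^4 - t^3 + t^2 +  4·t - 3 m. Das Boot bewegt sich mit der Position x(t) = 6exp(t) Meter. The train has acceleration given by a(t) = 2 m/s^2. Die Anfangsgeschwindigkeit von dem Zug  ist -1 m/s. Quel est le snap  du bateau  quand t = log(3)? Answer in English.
Starting from position x(t) = 6·exp(t), we take 4 derivatives. Taking d/dt of x(t), we find v(t) = 6·exp(t). The derivative of velocity gives acceleration: a(t) = 6·exp(t). Taking d/dt of a(t), we find j(t) = 6·exp(t). Differentiating jerk, we get snap: s(t) = 6·exp(t). From the given snap equation s(t) = 6·exp(t), we substitute t = log(3) to get s = 18.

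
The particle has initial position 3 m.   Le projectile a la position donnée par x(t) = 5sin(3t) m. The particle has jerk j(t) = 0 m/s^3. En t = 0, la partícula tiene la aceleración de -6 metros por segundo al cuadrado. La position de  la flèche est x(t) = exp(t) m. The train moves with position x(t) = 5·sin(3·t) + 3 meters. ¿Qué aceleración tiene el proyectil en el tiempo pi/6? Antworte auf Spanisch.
Partiendo de la posición x(t) = 5·sin(3·t), tomamos 2 derivadas. Tomando d/dt de x(t), encontramos v(t) = 15·cos(3·t). Derivando la velocidad, obtenemos la aceleración: a(t) = -45·sin(3·t). Usando a(t) = -45·sin(3·t) y sustituyendo t = pi/6, encontramos a = -45.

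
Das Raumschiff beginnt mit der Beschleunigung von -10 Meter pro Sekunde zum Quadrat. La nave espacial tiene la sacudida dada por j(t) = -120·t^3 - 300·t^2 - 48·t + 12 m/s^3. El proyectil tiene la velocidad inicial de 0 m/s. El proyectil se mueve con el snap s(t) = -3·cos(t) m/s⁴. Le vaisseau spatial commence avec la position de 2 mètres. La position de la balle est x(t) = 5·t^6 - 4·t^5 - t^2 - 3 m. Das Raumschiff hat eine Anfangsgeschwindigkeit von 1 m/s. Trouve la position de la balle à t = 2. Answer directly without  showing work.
La réponse est 185.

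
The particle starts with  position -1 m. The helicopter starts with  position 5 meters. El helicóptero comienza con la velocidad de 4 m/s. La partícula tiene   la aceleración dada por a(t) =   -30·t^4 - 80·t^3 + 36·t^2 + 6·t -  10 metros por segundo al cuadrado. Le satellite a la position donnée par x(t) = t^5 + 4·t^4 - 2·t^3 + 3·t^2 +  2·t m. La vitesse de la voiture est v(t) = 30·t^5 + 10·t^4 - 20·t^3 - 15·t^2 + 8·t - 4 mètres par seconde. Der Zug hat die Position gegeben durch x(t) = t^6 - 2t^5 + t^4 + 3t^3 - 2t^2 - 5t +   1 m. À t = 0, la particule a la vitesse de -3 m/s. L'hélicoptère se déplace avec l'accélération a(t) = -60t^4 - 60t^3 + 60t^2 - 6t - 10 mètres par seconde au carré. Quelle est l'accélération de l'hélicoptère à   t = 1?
De l'équation de l'accélération a(t) = -60·t^4 - 60·t^3 + 60·t^2 - 6·t - 10, nous substituons t = 1 pour obtenir a = -76.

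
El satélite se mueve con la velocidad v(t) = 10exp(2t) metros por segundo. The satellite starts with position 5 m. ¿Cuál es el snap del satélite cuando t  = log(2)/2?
Partiendo de la velocidad v(t) = 10·exp(2·t), tomamos 3 derivadas. Derivando la velocidad, obtenemos la aceleración: a(t) = 20·exp(2·t). La derivada de la aceleración da la sacudida: j(t) = 40·exp(2·t). Derivando la sacudida, obtenemos el snap: s(t) = 80·exp(2·t). Usando s(t) = 80·exp(2·t) y sustituyendo t = log(2)/2, encontramos s = 160.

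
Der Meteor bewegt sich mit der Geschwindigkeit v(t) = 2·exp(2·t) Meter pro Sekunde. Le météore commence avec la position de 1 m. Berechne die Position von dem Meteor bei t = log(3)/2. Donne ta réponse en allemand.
Wir müssen unsere Gleichung für die Geschwindigkeit v(t) = 2·exp(2·t) 1-mal integrieren. Die Stammfunktion von der Geschwindigkeit, mit x(0) = 1, ergibt die Position: x(t) = exp(2·t). Aus der Gleichung für die Position x(t) = exp(2·t), setzen wir t = log(3)/2 ein und erhalten x = 3.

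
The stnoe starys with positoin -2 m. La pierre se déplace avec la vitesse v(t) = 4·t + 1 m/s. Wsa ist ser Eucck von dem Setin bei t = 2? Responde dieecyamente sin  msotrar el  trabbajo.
j(2) = 0.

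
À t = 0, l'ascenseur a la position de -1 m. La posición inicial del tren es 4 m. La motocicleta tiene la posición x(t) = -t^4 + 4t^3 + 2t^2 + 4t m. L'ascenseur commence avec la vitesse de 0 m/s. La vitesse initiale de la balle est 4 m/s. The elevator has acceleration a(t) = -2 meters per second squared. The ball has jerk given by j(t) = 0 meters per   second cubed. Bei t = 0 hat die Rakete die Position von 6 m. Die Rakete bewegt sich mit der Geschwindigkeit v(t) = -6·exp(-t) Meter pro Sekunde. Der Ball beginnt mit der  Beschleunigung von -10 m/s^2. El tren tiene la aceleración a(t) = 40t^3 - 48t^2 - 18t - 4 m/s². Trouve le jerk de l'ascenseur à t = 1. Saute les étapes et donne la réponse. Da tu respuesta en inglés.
The answer is 0.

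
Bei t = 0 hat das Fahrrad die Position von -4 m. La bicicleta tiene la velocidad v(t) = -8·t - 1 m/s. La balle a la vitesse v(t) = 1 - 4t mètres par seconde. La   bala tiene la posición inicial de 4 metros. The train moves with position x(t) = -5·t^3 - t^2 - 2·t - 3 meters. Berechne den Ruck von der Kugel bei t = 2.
Ausgehend von der Geschwindigkeit v(t) = 1 - 4·t, nehmen wir 2 Ableitungen. Durch Ableiten von der Geschwindigkeit erhalten wir die Beschleunigung: a(t) = -4. Die Ableitung von der Beschleunigung ergibt den Ruck: j(t) = 0. Mit j(t) = 0 und Einsetzen von t = 2, finden wir j = 0.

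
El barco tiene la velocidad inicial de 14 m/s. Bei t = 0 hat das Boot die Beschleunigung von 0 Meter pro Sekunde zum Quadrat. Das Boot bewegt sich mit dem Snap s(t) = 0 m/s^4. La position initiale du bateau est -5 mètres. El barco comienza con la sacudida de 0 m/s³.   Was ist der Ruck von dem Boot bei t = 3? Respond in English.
We must find the antiderivative of our snap equation s(t) = 0 1 time. Finding the antiderivative of s(t) and using j(0) = 0: j(t) = 0. Using j(t) = 0 and substituting t = 3, we find j = 0.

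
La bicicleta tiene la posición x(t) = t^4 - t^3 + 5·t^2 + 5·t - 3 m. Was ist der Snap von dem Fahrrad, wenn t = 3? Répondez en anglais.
To solve this, we need to take 4 derivatives of our position equation x(t) = t^4 - t^3 + 5·t^2 + 5·t - 3. Differentiating position, we get velocity: v(t) = 4·t^3 - 3·t^2 + 10·t + 5. Differentiating velocity, we get acceleration: a(t) = 12·t^2 - 6·t + 10. Differentiating acceleration, we get jerk: j(t) = 24·t - 6. Taking d/dt of j(t), we find s(t) = 24. Using s(t) = 24 and substituting t = 3, we find s = 24.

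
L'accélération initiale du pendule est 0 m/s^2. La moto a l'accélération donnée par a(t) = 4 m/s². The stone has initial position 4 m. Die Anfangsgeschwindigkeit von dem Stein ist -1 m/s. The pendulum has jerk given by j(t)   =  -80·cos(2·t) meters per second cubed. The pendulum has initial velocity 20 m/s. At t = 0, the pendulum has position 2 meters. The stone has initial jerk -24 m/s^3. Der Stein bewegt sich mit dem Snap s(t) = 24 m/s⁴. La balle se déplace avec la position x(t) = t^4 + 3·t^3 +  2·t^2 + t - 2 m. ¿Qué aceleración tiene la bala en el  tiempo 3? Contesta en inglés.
Starting from position x(t) = t^4 + 3·t^3 + 2·t^2 + t - 2, we take 2 derivatives. Differentiating position, we get velocity: v(t) = 4·t^3 + 9·t^2 + 4·t + 1. Differentiating velocity, we get acceleration: a(t) = 12·t^2 + 18·t + 4. We have acceleration a(t) = 12·t^2 + 18·t + 4. Substituting t = 3: a(3) = 166.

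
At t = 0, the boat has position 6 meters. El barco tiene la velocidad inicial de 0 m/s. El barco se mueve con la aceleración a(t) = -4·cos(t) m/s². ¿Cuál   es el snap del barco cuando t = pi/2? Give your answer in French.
En partant de l'accélération a(t) = -4·cos(t), nous prenons 2 dérivées. La dérivée de l'accélération donne le jerk: j(t) = 4·sin(t). En dérivant le jerk, nous obtenons le snap: s(t) = 4·cos(t). Nous avons le snap s(t) = 4·cos(t). En substituant t = pi/2: s(pi/2) = 0.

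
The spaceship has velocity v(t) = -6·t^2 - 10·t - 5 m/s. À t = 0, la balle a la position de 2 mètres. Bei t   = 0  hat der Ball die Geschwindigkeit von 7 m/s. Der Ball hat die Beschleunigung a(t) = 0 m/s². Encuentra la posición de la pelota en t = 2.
Partiendo de la aceleración a(t) = 0, tomamos 2 antiderivadas. La antiderivada de la aceleración, con v(0) = 7, da la velocidad: v(t) = 7. La integral de la velocidad, con x(0) = 2, da la posición: x(t) = 7·t + 2. De la ecuación de la posición x(t) = 7·t + 2, sustituimos t = 2 para obtener x = 16.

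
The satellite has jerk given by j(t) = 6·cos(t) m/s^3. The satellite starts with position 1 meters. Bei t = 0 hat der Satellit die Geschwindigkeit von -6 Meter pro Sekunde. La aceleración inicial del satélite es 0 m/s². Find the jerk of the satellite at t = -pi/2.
From the given jerk equation j(t) = 6·cos(t), we substitute t = -pi/2 to get j = 0.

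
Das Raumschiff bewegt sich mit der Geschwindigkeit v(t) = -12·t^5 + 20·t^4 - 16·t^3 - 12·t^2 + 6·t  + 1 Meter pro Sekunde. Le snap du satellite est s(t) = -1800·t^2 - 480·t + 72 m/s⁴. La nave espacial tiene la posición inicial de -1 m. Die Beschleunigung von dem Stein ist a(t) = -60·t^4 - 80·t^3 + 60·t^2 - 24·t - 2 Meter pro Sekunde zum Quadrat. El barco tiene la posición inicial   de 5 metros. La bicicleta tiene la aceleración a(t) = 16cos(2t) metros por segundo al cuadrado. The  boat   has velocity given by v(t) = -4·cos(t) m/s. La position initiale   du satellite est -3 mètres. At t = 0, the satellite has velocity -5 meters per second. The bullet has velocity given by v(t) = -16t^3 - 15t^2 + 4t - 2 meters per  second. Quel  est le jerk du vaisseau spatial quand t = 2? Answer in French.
Pour résoudre ceci, nous devons prendre 2 dérivées de notre équation de la vitesse v(t) = -12·t^5 + 20·t^4 - 16·t^3 - 12·t^2 + 6·t + 1. En prenant d/dt de v(t), nous trouvons a(t) = -60·t^4 + 80·t^3 - 48·t^2 - 24·t + 6. En prenant d/dt de a(t), nous trouvons j(t) = -240·t^3 + 240·t^2 - 96·t - 24. De l'équation du jerk j(t) = -240·t^3 + 240·t^2 - 96·t - 24, nous substituons t = 2 pour obtenir j = -1176.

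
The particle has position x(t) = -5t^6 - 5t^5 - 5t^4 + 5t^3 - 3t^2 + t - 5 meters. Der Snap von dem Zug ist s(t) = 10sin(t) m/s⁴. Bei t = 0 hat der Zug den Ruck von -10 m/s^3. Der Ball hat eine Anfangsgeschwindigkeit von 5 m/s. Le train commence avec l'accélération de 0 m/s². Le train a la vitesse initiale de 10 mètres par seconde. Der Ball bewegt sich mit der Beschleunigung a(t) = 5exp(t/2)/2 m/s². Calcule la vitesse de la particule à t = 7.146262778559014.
En partant de la position x(t) = -5·t^6 - 5·t^5 - 5·t^4 + 5·t^3 - 3·t^2 + t - 5, nous prenons 1 dérivée. En dérivant la position, nous obtenons la vitesse: v(t) = -30·t^5 - 25·t^4 - 20·t^3 + 15·t^2 - 6·t + 1. En utilisant v(t) = -30·t^5 - 25·t^4 - 20·t^3 + 15·t^2 - 6·t + 1 et en substituant t = 7.146262778559014, nous trouvons v = -630910.490999996.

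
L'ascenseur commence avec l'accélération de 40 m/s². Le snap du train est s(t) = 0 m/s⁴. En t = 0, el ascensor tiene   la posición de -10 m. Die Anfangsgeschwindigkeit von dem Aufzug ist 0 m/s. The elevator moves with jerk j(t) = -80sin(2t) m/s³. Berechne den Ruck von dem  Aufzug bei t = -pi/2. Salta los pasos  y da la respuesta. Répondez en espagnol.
La respuesta es 0.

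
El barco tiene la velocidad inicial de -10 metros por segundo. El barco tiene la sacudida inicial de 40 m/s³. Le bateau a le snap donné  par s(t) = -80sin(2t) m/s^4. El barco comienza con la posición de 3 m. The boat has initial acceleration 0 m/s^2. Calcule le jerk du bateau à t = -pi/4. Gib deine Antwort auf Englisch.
We need to integrate our snap equation s(t) = -80·sin(2·t) 1 time. Finding the antiderivative of s(t) and using j(0) = 40: j(t) = 40·cos(2·t). Using j(t) = 40·cos(2·t) and substituting t = -pi/4, we find j = 0.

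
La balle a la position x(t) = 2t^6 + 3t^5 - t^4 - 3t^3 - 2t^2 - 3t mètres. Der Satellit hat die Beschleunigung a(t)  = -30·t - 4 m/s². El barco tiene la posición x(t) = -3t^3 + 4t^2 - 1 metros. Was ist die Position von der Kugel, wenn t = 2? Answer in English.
We have position x(t) = 2·t^6 + 3·t^5 - t^4 - 3·t^3 - 2·t^2 - 3·t. Substituting t = 2: x(2) = 170.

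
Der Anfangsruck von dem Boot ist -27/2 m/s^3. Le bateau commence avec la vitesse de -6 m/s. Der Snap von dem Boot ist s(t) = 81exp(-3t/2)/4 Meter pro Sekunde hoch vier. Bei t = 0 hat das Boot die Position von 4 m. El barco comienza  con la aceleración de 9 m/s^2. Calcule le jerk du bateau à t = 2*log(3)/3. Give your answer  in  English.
Starting from snap s(t) = 81·exp(-3·t/2)/4, we take 1 integral. Finding the antiderivative of s(t) and using j(0) = -27/2: j(t) = -27·exp(-3·t/2)/2. We have jerk j(t) = -27·exp(-3·t/2)/2. Substituting t = 2*log(3)/3: j(2*log(3)/3) = -9/2.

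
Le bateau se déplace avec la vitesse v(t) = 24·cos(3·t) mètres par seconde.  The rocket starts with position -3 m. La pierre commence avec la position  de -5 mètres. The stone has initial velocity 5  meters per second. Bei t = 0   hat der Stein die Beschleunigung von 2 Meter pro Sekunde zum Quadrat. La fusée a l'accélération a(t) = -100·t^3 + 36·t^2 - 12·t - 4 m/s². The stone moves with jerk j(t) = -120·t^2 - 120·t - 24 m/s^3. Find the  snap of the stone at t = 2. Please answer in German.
Ausgehend von dem Ruck j(t) = -120·t^2 - 120·t - 24, nehmen wir 1 Ableitung. Durch Ableiten von dem Ruck erhalten wir den Snap: s(t) = -240·t - 120. Aus der Gleichung für den Snap s(t) = -240·t - 120, setzen wir t = 2 ein und erhalten s = -600.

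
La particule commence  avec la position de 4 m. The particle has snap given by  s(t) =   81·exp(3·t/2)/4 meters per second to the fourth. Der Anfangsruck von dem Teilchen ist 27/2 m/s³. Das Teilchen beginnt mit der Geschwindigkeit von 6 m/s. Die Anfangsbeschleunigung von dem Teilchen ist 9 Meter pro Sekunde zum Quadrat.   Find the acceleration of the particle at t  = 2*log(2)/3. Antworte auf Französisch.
Nous devons trouver la primitive de notre équation du snap s(t) = 81·exp(3·t/2)/4 2 fois. En intégrant le snap et en utilisant la condition initiale j(0) = 27/2, nous obtenons j(t) = 27·exp(3·t/2)/2. L'intégrale du jerk, avec a(0) = 9, donne l'accélération: a(t) = 9·exp(3·t/2). En utilisant a(t) = 9·exp(3·t/2) et en substituant t = 2*log(2)/3, nous trouvons a = 18.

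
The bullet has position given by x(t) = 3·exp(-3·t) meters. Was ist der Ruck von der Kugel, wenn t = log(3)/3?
Ausgehend von der Position x(t) = 3·exp(-3·t), nehmen wir 3 Ableitungen. Durch Ableiten von der Position erhalten wir die Geschwindigkeit: v(t) = -9·exp(-3·t). Die Ableitung von der Geschwindigkeit ergibt die Beschleunigung: a(t) = 27·exp(-3·t). Die Ableitung von der Beschleunigung ergibt den Ruck: j(t) = -81·exp(-3·t). Wir haben den Ruck j(t) = -81·exp(-3·t). Durch Einsetzen von t = log(3)/3: j(log(3)/3) = -27.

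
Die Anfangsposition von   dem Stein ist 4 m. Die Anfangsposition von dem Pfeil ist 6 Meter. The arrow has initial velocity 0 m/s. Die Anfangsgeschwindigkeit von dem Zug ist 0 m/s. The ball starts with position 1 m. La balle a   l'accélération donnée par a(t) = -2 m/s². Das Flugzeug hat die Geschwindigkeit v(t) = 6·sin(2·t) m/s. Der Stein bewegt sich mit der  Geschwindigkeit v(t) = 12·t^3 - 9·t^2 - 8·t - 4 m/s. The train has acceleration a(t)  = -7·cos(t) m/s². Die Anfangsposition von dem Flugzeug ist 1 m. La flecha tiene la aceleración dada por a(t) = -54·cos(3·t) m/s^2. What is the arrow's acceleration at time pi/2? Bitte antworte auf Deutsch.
Aus der Gleichung für die Beschleunigung a(t) = -54·cos(3·t), setzen wir t = pi/2 ein und erhalten a = 0.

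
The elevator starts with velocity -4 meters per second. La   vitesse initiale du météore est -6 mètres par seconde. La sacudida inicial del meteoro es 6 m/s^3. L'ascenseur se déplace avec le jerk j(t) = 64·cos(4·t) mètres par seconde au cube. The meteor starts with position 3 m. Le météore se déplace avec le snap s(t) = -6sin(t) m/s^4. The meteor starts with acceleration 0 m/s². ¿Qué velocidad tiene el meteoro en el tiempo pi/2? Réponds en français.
En partant du snap s(t) = -6·sin(t), nous prenons 3 intégrales. En prenant ∫s(t)dt et en appliquant j(0) = 6, nous trouvons j(t) = 6·cos(t). En intégrant le jerk et en utilisant la condition initiale a(0) = 0, nous obtenons a(t) = 6·sin(t). La primitive de l'accélération est la vitesse. En utilisant v(0) = -6, nous obtenons v(t) = -6·cos(t). En utilisant v(t) = -6·cos(t) et en substituant t = pi/2, nous trouvons v = 0.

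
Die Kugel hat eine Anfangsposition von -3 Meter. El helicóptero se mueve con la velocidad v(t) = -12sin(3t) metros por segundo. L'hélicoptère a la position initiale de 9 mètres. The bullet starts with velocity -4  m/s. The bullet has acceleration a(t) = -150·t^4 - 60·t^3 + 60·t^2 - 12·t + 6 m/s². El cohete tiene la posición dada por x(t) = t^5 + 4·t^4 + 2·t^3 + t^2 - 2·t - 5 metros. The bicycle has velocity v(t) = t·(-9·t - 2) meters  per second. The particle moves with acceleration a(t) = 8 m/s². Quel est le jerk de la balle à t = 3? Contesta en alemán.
Ausgehend von der Beschleunigung a(t) = -150·t^4 - 60·t^3 + 60·t^2 - 12·t + 6, nehmen wir 1 Ableitung. Die Ableitung von der Beschleunigung ergibt den Ruck: j(t) = -600·t^3 - 180·t^2 + 120·t - 12. Aus der Gleichung für den Ruck j(t) = -600·t^3 - 180·t^2 + 120·t - 12, setzen wir t = 3 ein und erhalten j = -17472.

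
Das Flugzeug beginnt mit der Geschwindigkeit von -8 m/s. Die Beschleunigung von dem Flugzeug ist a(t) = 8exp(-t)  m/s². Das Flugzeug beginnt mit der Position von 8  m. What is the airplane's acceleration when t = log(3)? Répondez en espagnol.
Usando a(t) = 8·exp(-t) y sustituyendo t = log(3), encontramos a = 8/3.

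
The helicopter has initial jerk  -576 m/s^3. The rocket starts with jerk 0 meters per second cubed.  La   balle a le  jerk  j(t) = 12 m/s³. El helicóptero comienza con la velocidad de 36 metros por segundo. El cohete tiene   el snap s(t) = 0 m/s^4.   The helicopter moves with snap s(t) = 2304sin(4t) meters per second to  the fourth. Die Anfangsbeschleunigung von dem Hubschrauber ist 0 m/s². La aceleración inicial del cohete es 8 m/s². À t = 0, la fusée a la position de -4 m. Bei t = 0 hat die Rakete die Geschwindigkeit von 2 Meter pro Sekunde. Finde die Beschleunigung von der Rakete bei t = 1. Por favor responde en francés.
Nous devons trouver la primitive de notre équation du snap s(t) = 0 2 fois. L'intégrale du snap, avec j(0) = 0, donne le jerk: j(t) = 0. La primitive du jerk, avec a(0) = 8, donne l'accélération: a(t) = 8. De l'équation de l'accélération a(t) = 8, nous substituons t = 1 pour obtenir a = 8.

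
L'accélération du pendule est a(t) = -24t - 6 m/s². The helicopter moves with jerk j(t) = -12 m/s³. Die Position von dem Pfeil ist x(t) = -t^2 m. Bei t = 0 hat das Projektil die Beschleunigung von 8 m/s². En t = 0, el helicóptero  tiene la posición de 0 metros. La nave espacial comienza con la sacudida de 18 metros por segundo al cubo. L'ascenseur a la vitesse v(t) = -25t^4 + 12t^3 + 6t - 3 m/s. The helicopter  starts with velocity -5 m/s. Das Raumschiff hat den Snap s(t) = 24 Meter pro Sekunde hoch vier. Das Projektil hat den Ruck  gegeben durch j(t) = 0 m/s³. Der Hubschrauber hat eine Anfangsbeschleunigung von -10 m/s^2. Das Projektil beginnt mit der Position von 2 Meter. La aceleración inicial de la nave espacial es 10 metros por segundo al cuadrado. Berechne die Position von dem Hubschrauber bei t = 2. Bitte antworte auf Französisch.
Nous devons intégrer notre équation du jerk j(t) = -12 3 fois. En prenant ∫j(t)dt et en appliquant a(0) = -10, nous trouvons a(t) = -12·t - 10. L'intégrale de l'accélération est la vitesse. En utilisant v(0) = -5, nous obtenons v(t) = -6·t^2 - 10·t - 5. L'intégrale de la vitesse est la position. En utilisant x(0) = 0, nous obtenons x(t) = -2·t^3 - 5·t^2 - 5·t. En utilisant x(t) = -2·t^3 - 5·t^2 - 5·t et en substituant t = 2, nous trouvons x = -46.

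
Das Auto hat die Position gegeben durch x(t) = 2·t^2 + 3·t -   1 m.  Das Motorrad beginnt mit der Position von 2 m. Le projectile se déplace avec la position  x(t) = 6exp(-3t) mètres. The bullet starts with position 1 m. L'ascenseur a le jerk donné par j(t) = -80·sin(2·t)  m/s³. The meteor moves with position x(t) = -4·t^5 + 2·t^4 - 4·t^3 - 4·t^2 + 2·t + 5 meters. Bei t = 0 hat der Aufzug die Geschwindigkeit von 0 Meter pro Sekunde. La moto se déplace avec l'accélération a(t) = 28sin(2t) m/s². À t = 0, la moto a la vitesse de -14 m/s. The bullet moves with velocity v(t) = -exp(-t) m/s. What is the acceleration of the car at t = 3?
To solve this, we need to take 2 derivatives of our position equation x(t) = 2·t^2 + 3·t - 1. Differentiating position, we get velocity: v(t) = 4·t + 3. The derivative of velocity gives acceleration: a(t) = 4. Using a(t) = 4 and substituting t = 3, we find a = 4.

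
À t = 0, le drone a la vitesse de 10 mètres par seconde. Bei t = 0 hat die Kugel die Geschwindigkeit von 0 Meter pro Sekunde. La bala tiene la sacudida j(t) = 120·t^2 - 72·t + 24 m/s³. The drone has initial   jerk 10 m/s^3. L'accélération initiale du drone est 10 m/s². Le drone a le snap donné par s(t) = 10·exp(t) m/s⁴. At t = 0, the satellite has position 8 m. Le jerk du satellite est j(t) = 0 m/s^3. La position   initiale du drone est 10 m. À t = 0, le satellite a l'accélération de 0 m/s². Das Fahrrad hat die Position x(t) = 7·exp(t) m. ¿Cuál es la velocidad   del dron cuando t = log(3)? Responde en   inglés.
Starting from snap s(t) = 10·exp(t), we take 3 antiderivatives. The antiderivative of snap is jerk. Using j(0) = 10, we get j(t) = 10·exp(t). The integral of jerk is acceleration. Using a(0) = 10, we get a(t) = 10·exp(t). The integral of acceleration, with v(0) = 10, gives velocity: v(t) = 10·exp(t). Using v(t) = 10·exp(t) and substituting t = log(3), we find v = 30.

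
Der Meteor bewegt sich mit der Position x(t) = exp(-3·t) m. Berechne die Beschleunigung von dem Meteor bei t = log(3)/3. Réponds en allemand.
Wir müssen unsere Gleichung für die Position x(t) = exp(-3·t) 2-mal ableiten. Die Ableitung von der Position ergibt die Geschwindigkeit: v(t) = -3·exp(-3·t). Die Ableitung von der Geschwindigkeit ergibt die Beschleunigung: a(t) = 9·exp(-3·t). Aus der Gleichung für die Beschleunigung a(t) = 9·exp(-3·t), setzen wir t = log(3)/3 ein und erhalten a = 3.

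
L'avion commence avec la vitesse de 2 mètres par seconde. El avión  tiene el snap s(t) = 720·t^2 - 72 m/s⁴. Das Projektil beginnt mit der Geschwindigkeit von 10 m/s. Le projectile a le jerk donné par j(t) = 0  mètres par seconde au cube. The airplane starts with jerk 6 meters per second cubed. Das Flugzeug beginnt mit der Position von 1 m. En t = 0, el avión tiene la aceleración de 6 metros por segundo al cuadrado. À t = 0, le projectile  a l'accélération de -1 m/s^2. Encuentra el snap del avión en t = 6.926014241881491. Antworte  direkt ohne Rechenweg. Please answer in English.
At t = 6.926014241881491, s = 34466.1647606966.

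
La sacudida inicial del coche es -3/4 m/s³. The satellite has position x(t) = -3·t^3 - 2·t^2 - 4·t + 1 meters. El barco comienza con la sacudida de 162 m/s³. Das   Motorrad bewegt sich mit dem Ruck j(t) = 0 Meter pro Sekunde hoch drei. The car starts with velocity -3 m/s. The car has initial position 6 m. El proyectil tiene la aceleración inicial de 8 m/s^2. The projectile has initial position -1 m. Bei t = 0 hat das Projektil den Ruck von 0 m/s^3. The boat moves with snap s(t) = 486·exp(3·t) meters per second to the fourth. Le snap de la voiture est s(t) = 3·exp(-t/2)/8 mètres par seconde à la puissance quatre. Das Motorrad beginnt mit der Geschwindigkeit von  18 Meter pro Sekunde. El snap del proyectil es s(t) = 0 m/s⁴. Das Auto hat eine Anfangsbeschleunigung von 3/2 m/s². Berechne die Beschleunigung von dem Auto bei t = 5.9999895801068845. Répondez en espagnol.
Para resolver esto, necesitamos tomar 2 antiderivadas de nuestra ecuación del snap s(t) = 3·exp(-t/2)/8. La integral del snap es la sacudida. Usando j(0) = -3/4, obtenemos j(t) = -3·exp(-t/2)/4. Integrando la sacudida y usando la condición inicial a(0) = 3/2, obtenemos a(t) = 3·exp(-t/2)/2. De la ecuación de la aceleración a(t) = 3·exp(-t/2)/2, sustituimos t = 5.9999895801068845 para obtener a = 0.0746809916347577.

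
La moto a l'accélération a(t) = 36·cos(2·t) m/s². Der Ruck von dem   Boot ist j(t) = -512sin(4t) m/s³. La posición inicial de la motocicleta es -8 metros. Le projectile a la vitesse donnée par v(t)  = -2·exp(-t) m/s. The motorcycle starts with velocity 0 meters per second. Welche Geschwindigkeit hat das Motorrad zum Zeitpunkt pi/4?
Um dies zu lösen, müssen wir 1 Stammfunktion unserer Gleichung für die Beschleunigung a(t) = 36·cos(2·t) finden. Durch Integration von der Beschleunigung und Verwendung der Anfangsbedingung v(0) = 0, erhalten wir v(t) = 18·sin(2·t). Wir haben die Geschwindigkeit v(t) = 18·sin(2·t). Durch Einsetzen von t = pi/4: v(pi/4) = 18.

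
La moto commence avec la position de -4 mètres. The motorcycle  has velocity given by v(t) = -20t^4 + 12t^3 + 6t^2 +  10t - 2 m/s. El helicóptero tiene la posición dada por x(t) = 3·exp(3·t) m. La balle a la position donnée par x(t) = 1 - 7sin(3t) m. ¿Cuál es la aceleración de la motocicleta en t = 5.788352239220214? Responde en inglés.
To solve this, we need to take 1 derivative of our velocity equation v(t) = -20·t^4 + 12·t^3 + 6·t^2 + 10·t - 2. Taking d/dt of v(t), we find a(t) = -80·t^3 + 36·t^2 + 12·t + 10. From the given acceleration equation a(t) = -80·t^3 + 36·t^2 + 12·t + 10, we substitute t = 5.788352239220214 to get a = -14229.4683591480.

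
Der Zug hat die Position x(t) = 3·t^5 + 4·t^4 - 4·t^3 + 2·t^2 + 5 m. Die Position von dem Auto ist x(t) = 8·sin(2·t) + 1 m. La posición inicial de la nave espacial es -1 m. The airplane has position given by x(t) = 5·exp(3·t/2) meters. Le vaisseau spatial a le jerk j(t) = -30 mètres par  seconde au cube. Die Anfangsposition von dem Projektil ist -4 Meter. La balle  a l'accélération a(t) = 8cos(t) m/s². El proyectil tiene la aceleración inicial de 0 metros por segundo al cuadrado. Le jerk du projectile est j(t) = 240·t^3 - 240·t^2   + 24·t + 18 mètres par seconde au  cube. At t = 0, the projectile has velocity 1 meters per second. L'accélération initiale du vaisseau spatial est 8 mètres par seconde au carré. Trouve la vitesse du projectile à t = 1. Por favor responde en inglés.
To solve this, we need to take 2 integrals of our jerk equation j(t) = 240·t^3 - 240·t^2 + 24·t + 18. Taking ∫j(t)dt and applying a(0) = 0, we find a(t) = 2·t·(30·t^3 - 40·t^2 + 6·t + 9). Finding the integral of a(t) and using v(0) = 1: v(t) = 12·t^5 - 20·t^4 + 4·t^3 + 9·t^2 + 1. Using v(t) = 12·t^5 - 20·t^4 + 4·t^3 + 9·t^2 + 1 and substituting t = 1, we find v = 6.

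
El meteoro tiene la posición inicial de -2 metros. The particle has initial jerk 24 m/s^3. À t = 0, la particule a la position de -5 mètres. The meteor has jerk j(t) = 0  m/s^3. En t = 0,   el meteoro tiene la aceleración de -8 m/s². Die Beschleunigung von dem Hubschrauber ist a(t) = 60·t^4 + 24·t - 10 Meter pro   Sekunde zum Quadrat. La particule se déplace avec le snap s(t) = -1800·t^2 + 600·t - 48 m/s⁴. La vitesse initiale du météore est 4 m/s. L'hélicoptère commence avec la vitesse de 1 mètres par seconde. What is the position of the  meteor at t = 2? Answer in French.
En partant du jerk j(t) = 0, nous prenons 3 intégrales. L'intégrale du jerk, avec a(0) = -8, donne l'accélération: a(t) = -8. L'intégrale de l'accélération est la vitesse. En utilisant v(0) = 4, nous obtenons v(t) = 4 - 8·t. La primitive de la vitesse est la position. En utilisant x(0) = -2, nous obtenons x(t) = -4·t^2 + 4·t - 2. De l'équation de la position x(t) = -4·t^2 + 4·t - 2, nous substituons t = 2 pour obtenir x = -10.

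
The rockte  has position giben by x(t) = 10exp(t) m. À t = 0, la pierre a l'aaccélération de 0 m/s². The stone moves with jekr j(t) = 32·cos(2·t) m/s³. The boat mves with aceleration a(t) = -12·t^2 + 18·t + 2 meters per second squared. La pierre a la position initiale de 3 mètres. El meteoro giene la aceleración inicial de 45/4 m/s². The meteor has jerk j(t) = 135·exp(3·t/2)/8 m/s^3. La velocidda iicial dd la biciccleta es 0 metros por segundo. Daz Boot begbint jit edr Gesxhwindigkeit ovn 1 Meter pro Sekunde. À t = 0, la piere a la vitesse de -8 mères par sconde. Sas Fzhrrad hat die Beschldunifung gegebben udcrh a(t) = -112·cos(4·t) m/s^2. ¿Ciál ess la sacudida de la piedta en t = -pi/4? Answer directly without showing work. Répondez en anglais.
At t = -pi/4, j = 0.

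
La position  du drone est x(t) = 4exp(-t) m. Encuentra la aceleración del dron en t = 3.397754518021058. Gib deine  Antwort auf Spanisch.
Para resolver esto, necesitamos tomar 2 derivadas de nuestra ecuación de la posición x(t) = 4·exp(-t). Derivando la posición, obtenemos la velocidad: v(t) = -4·exp(-t). La derivada de la velocidad da la aceleración: a(t) = 4·exp(-t). Tenemos la aceleración a(t) = 4·exp(-t). Sustituyendo t = 3.397754518021058: a(3.397754518021058) = 0.133793172947138.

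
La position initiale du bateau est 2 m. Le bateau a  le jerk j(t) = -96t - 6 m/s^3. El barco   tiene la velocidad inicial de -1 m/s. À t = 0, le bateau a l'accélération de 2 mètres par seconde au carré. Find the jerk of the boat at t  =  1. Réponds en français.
Nous avons le jerk j(t) = -96·t - 6. En substituant t = 1: j(1) = -102.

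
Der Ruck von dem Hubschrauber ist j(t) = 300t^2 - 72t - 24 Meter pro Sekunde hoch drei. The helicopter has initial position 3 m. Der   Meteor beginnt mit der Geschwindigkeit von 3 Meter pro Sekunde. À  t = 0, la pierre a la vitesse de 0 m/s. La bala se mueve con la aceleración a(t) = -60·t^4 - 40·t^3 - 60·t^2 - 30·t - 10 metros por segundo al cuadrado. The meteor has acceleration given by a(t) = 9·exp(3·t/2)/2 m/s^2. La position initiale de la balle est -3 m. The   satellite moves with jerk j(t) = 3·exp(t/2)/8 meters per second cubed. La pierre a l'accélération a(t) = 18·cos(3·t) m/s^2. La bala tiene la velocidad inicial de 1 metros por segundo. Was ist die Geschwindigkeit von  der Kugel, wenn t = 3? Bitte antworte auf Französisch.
Nous devons trouver la primitive de notre équation de l'accélération a(t) = -60·t^4 - 40·t^3 - 60·t^2 - 30·t - 10 1 fois. En intégrant l'accélération et en utilisant la condition initiale v(0) = 1, nous obtenons v(t) = -12·t^5 - 10·t^4 - 20·t^3 - 15·t^2 - 10·t + 1. De l'équation de la vitesse v(t) = -12·t^5 - 10·t^4 - 20·t^3 - 15·t^2 - 10·t + 1, nous substituons t = 3 pour obtenir v = -4430.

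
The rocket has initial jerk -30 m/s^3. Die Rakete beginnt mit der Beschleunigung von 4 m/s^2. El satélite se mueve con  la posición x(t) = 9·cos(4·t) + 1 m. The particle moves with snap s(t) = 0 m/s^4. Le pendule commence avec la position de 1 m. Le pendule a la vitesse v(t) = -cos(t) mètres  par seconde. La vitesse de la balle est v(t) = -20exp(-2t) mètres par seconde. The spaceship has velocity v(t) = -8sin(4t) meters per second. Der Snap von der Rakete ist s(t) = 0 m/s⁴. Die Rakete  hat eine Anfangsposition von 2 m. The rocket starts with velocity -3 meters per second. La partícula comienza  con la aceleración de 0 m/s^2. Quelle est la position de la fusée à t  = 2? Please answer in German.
Wir müssen unsere Gleichung für den Snap s(t) = 0 4-mal integrieren. Die Stammfunktion von dem Snap, mit j(0) = -30, ergibt den Ruck: j(t) = -30. Die Stammfunktion von dem Ruck, mit a(0) = 4, ergibt die Beschleunigung: a(t) = 4 - 30·t. Die Stammfunktion von der Beschleunigung, mit v(0) = -3, ergibt die Geschwindigkeit: v(t) = -15·t^2 + 4·t - 3. Durch Integration von der Geschwindigkeit und Verwendung der Anfangsbedingung x(0) = 2, erhalten wir x(t) = -5·t^3 + 2·t^2 - 3·t + 2. Wir haben die Position x(t) = -5·t^3 + 2·t^2 - 3·t + 2. Durch Einsetzen von t = 2: x(2) = -36.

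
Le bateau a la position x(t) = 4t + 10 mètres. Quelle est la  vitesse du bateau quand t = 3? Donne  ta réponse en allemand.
Ausgehend von der Position x(t) = 4·t + 10, nehmen wir 1 Ableitung. Mit d/dt von x(t) finden wir v(t) = 4. Aus der Gleichung für die Geschwindigkeit v(t) = 4, setzen wir t = 3 ein und erhalten v = 4.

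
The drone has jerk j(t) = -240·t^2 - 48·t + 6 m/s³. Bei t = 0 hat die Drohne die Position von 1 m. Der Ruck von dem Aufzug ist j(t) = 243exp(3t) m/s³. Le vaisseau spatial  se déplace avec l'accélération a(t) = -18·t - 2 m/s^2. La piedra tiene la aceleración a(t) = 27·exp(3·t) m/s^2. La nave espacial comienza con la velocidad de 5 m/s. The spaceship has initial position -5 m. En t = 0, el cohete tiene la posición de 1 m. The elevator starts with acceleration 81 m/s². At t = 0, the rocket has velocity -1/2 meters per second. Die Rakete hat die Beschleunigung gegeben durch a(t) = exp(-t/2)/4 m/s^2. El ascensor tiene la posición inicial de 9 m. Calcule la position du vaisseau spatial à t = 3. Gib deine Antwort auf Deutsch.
Um dies zu lösen, müssen wir 2 Integrale unserer Gleichung für die Beschleunigung a(t) = -18·t - 2 finden. Das Integral von der Beschleunigung, mit v(0) = 5, ergibt die Geschwindigkeit: v(t) = -9·t^2 - 2·t + 5. Die Stammfunktion von der Geschwindigkeit, mit x(0) = -5, ergibt die Position: x(t) = -3·t^3 - t^2 + 5·t - 5. Mit x(t) = -3·t^3 - t^2 + 5·t - 5 und Einsetzen von t = 3, finden wir x = -80.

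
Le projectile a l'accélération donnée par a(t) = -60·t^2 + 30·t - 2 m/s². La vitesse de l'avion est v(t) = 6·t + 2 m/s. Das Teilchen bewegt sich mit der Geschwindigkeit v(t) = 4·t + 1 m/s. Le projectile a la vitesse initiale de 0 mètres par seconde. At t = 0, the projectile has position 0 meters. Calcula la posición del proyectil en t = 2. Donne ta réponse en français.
Nous devons trouver l'intégrale de notre équation de l'accélération a(t) = -60·t^2 + 30·t - 2 2 fois. En intégrant l'accélération et en utilisant la condition initiale v(0) = 0, nous obtenons v(t) = t·(-20·t^2 + 15·t - 2). L'intégrale de la vitesse est la position. En utilisant x(0) = 0, nous obtenons x(t) = -5·t^4 + 5·t^3 - t^2. De l'équation de la position x(t) = -5·t^4 + 5·t^3 - t^2, nous substituons t = 2 pour obtenir x = -44.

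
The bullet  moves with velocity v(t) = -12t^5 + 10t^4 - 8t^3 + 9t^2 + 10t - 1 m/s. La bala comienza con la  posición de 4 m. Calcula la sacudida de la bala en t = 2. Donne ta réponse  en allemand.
Ausgehend von der Geschwindigkeit v(t) = -12·t^5 + 10·t^4 - 8·t^3 + 9·t^2 + 10·t - 1, nehmen wir 2 Ableitungen. Die Ableitung von der Geschwindigkeit ergibt die Beschleunigung: a(t) = -60·t^4 + 40·t^3 - 24·t^2 + 18·t + 10. Durch Ableiten von der Beschleunigung erhalten wir den Ruck: j(t) = -240·t^3 + 120·t^2 - 48·t + 18. Wir haben den Ruck j(t) = -240·t^3 + 120·t^2 - 48·t + 18. Durch Einsetzen von t = 2: j(2) = -1518.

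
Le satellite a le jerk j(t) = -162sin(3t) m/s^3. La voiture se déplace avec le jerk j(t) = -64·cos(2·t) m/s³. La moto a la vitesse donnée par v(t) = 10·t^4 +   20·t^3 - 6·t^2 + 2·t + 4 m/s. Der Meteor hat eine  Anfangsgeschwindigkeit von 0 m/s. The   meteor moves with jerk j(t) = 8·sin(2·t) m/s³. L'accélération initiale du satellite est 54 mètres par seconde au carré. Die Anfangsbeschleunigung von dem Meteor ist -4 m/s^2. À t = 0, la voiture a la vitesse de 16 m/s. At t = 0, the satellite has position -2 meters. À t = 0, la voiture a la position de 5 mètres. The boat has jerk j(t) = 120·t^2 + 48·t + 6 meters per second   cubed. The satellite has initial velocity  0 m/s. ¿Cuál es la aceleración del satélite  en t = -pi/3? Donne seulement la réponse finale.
En t = -pi/3, a = -54.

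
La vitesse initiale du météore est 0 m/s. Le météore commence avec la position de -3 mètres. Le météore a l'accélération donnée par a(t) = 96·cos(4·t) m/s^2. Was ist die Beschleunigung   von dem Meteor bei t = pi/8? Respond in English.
From the given acceleration equation a(t) = 96·cos(4·t), we substitute t = pi/8 to get a = 0.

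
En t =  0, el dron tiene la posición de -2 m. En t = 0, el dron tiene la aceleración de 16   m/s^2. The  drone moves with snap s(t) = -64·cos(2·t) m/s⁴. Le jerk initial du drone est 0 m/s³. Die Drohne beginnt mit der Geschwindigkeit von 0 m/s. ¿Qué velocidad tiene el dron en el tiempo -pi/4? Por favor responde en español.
Debemos encontrar la integral de nuestra ecuación del snap s(t) = -64·cos(2·t) 3 veces. La antiderivada del snap es la sacudida. Usando j(0) = 0, obtenemos j(t) = -32·sin(2·t). La antiderivada de la sacudida es la aceleración. Usando a(0) = 16, obtenemos a(t) = 16·cos(2·t). La integral de la aceleración, con v(0) = 0, da la velocidad: v(t) = 8·sin(2·t). Tenemos la velocidad v(t) = 8·sin(2·t). Sustituyendo t = -pi/4: v(-pi/4) = -8.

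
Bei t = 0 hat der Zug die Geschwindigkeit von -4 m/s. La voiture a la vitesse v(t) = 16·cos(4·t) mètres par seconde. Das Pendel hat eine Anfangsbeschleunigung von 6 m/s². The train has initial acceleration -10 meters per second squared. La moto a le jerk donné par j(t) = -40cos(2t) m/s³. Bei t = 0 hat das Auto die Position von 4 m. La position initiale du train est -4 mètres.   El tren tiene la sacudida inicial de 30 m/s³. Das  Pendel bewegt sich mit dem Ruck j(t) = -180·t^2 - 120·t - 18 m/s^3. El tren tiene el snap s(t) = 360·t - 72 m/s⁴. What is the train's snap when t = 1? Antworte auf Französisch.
Nous avons le snap s(t) = 360·t - 72. En substituant t = 1: s(1) = 288.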